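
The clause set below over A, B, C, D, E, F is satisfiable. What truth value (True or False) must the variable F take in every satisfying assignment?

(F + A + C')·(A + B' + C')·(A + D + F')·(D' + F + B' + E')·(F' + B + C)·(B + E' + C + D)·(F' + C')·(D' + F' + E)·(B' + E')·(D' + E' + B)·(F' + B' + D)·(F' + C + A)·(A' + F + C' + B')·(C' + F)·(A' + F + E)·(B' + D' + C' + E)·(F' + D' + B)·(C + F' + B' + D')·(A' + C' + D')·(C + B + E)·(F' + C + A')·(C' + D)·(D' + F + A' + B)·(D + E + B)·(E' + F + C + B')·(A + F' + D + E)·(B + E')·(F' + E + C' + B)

False

Suppose F = 1.
Unit clause (C') forces C = 0.
Unit clause (B) forces B = 1.
Unit clause (E') forces E = 0.
Unit clause (D') forces D = 0.
But (D) is also a unit clause — contradiction.
So every satisfying assignment has F = False.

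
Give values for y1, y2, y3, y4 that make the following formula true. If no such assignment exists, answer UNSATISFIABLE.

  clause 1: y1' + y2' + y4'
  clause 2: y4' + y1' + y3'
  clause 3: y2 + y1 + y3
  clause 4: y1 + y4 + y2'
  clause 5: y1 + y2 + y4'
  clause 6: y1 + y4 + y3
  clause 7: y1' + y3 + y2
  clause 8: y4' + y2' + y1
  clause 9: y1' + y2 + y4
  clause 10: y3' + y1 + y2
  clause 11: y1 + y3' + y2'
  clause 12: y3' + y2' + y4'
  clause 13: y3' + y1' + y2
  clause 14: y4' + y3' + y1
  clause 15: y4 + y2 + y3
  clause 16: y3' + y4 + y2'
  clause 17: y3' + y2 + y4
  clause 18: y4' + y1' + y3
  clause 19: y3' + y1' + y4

y1=1; y2=1; y3=0; y4=0

Case y1 = 1:
Case y2 = 1:
From the singleton clause (y4'), y4 = 0.
From the singleton clause (y3'), y3 = 0.
This assignment satisfies each clause.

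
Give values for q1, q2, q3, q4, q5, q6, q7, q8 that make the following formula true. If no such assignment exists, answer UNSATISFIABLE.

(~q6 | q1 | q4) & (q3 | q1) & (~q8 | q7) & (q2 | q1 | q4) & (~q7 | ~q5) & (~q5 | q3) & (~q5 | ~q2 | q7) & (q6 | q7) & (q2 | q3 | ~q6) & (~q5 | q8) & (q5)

UNSATISFIABLE

The clause (q5) is unit, so q5 = 1.
The clause (~q7) is unit, so q7 = 0.
The clause (~q8) is unit, so q8 = 0.
That conflicts with the unit clause (q8).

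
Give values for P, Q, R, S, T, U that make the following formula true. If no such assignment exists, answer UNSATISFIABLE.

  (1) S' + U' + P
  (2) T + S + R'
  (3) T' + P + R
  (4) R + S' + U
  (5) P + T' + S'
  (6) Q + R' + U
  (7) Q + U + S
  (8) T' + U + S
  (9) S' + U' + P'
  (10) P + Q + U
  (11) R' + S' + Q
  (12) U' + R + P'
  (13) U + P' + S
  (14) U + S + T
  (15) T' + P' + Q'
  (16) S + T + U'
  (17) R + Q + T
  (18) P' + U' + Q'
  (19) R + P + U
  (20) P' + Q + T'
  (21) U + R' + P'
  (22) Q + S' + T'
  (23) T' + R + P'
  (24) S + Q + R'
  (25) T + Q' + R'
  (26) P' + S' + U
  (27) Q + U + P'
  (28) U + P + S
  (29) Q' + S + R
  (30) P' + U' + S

Try S = 0.
Try T = 1.
The clause (U) is unit, so U = 1.
The clause (P') is unit, so P = 0.
The clause (R) is unit, so R = 1.
The clause (Q) is unit, so Q = 1.
All clauses are satisfied.

P ↦ 0; Q ↦ 1; R ↦ 1; S ↦ 0; T ↦ 1; U ↦ 1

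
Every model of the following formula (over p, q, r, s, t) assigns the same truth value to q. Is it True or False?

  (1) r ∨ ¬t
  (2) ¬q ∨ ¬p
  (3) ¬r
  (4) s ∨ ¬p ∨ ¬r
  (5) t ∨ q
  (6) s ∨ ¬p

Suppose q = False.
(¬r) alone gives r = False.
(¬t) alone gives t = False.
That conflicts with the unit clause (t).
So every satisfying assignment has q = True.

True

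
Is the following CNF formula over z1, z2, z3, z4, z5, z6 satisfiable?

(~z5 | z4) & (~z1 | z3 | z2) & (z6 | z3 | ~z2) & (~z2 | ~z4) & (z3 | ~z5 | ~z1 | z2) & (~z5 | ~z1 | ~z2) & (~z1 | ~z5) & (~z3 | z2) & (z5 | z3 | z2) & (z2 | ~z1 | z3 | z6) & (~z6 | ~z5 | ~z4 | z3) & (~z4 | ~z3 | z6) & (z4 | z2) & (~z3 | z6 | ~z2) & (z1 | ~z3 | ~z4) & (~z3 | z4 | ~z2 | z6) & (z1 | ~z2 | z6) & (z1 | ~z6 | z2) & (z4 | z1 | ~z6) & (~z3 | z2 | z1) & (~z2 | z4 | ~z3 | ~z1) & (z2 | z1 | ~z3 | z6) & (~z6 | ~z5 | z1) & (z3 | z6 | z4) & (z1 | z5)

Satisfiable

Try z5 = 0.
From the singleton clause (z1), z1 = 1.
Try z3 = 0.
From the singleton clause (z2), z2 = 1.
From the singleton clause (z6), z6 = 1.
From the singleton clause (~z4), z4 = 0.
Every clause now holds.
A satisfying assignment: z1: 1,  z2: 1,  z3: 0,  z4: 0,  z5: 0,  z6: 1.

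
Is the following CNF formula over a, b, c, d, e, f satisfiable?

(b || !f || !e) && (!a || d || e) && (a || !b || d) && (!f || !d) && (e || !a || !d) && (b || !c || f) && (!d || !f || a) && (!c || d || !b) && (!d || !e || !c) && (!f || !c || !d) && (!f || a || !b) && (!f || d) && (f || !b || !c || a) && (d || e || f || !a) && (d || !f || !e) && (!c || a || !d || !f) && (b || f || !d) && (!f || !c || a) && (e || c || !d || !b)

Branch on f: set f = false.
Branch on b: set b = false.
The clause (!c) is unit, so c = false.
The clause (!d) is unit, so d = false.
Branch on a: set a = true.
The clause (e) is unit, so e = true.
This assignment satisfies each clause.
A satisfying assignment: a=true,  b=false,  c=false,  d=false,  e=true,  f=false.

Yes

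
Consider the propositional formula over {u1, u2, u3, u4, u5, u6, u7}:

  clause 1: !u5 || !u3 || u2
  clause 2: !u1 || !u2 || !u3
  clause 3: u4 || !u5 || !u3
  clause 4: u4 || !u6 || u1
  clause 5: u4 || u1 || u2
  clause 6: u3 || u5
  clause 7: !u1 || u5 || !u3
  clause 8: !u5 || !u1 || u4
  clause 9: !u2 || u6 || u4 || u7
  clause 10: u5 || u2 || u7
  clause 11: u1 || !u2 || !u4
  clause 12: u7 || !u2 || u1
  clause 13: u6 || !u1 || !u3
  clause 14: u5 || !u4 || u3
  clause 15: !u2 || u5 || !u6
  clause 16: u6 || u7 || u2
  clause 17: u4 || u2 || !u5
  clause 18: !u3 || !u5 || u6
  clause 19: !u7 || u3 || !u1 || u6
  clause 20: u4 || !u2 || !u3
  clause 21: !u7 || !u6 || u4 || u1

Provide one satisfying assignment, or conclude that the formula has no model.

Suppose u3 = false.
Unit clause (u5) forces u5 = true.
Suppose u1 = true.
Unit clause (u4) forces u4 = true.
Suppose u7 = false.
Suppose u6 = true.
No clause remains; u2 is free.

u1 ↦ true,  u2 ↦ true,  u3 ↦ false,  u4 ↦ true,  u5 ↦ true,  u6 ↦ true,  u7 ↦ false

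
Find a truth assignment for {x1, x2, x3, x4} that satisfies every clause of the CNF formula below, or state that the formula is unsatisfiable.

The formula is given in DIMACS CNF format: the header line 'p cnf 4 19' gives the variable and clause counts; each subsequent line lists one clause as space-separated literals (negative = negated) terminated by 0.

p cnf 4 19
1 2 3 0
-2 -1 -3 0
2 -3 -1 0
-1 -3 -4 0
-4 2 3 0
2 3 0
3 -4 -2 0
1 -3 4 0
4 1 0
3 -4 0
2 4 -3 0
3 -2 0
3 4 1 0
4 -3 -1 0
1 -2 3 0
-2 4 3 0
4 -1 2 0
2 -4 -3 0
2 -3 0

Try x2 = True.
Unit clause (x3) forces x3 = True.
Unit clause (¬x1) forces x1 = False.
Unit clause (x4) forces x4 = True.
All clauses are satisfied.

x1 ↦ False; x2 ↦ True; x3 ↦ True; x4 ↦ True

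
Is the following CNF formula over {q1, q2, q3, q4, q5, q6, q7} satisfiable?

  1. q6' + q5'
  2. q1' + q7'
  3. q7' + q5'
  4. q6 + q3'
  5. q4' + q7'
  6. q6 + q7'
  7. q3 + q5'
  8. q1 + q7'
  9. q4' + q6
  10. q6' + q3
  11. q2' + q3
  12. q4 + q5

Try q6 = 1.
From the singleton clause (q5'), q5 = 0.
From the singleton clause (q3), q3 = 1.
From the singleton clause (q4), q4 = 1.
From the singleton clause (q7'), q7 = 0.
Every clause is now satisfied; q1, q2 are unconstrained.
A satisfying assignment: q1: 0; q2: 0; q3: 1; q4: 1; q5: 0; q6: 1; q7: 0.

Yes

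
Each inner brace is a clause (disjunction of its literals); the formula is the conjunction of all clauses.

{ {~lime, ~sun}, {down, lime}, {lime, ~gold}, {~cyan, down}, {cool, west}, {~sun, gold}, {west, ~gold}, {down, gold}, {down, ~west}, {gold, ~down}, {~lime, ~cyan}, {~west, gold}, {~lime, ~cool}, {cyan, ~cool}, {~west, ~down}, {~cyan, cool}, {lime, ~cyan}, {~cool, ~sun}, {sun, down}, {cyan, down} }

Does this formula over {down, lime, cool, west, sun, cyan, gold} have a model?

Try lime = 0.
(down) alone gives down = 1.
(~gold) alone gives gold = 0.
Now (gold) is unsatisfied and unit — conflict.
So lime must be the other value — set lime = 1.
(~sun) alone gives sun = 0.
(~cyan) alone gives cyan = 0.
(~cool) alone gives cool = 0.
(west) alone gives west = 1.
(down) alone gives down = 1.
Now (~down) is unsatisfied and unit — conflict.
Neither lime = 1 nor lime = 0 works.
No assignment satisfies every clause.

No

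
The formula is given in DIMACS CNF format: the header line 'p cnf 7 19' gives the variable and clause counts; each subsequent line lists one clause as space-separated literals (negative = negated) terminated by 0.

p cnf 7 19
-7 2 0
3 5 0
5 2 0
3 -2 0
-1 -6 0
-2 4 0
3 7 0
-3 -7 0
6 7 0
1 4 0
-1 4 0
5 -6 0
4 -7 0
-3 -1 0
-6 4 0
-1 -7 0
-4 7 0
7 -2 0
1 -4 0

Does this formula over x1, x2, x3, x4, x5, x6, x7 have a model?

Case x7 = False:
The clause (x3) is unit, so x3 = True.
The clause (x6) is unit, so x6 = True.
The clause (¬x1) is unit, so x1 = False.
The clause (x4) is unit, so x4 = True.
But (¬x4) is also a unit clause — contradiction.
So x7 must be the other value — set x7 = True.
The clause (x2) is unit, so x2 = True.
The clause (x3) is unit, so x3 = True.
But (¬x3) is also a unit clause — contradiction.
Both values of x7 lead to a conflict.
No assignment satisfies every clause.

Unsatisfiable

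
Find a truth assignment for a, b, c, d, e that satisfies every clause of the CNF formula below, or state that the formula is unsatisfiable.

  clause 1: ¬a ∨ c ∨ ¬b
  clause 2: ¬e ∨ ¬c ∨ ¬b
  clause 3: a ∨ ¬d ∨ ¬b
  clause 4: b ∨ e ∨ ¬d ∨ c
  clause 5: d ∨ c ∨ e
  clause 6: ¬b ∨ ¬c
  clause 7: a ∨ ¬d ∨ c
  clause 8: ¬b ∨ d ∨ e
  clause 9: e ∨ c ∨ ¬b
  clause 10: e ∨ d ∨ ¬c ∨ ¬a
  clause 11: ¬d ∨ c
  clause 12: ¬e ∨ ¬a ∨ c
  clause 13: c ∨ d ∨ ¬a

Case b = False:
Case d = True:
(c) alone gives c = True.
No clause remains; a, e are free.

a: True, b: False, c: True, d: True, e: False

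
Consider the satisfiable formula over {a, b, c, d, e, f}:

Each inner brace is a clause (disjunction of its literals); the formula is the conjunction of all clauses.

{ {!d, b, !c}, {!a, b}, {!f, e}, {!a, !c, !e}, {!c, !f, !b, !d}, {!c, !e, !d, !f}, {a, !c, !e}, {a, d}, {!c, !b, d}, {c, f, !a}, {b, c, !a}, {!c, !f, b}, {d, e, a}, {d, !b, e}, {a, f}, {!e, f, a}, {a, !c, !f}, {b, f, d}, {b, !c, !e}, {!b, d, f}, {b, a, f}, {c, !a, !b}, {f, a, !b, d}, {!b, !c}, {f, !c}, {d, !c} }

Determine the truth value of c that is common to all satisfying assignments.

False

Suppose c = true.
The clause (!b) is unit, so b = false.
The clause (!d) is unit, so d = false.
That conflicts with the unit clause (d).
So every satisfying assignment has c = False.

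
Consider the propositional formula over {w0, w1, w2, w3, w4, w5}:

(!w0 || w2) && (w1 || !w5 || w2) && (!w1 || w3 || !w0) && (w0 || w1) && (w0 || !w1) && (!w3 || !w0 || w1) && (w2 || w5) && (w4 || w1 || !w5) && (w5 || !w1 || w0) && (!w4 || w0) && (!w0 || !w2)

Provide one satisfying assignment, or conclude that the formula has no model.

UNSATISFIABLE

Case w0 = false:
The clause (w1) is unit, so w1 = true.
That conflicts with the unit clause (!w1).
So w0 must be the other value — set w0 = true.
The clause (w2) is unit, so w2 = true.
That conflicts with the unit clause (!w2).
Either choice for w0 ends in contradiction.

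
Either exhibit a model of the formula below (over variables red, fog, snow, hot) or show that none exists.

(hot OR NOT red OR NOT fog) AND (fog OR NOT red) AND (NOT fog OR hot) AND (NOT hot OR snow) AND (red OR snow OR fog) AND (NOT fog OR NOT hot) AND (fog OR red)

UNSATISFIABLE

Branch on fog: set fog = true.
(hot) alone gives hot = true.
Now (NOT hot) is unsatisfied and unit — conflict.
That branch fails; take fog = false instead.
(NOT red) alone gives red = false.
Now (red) is unsatisfied and unit — conflict.
Neither fog = true nor fog = false works.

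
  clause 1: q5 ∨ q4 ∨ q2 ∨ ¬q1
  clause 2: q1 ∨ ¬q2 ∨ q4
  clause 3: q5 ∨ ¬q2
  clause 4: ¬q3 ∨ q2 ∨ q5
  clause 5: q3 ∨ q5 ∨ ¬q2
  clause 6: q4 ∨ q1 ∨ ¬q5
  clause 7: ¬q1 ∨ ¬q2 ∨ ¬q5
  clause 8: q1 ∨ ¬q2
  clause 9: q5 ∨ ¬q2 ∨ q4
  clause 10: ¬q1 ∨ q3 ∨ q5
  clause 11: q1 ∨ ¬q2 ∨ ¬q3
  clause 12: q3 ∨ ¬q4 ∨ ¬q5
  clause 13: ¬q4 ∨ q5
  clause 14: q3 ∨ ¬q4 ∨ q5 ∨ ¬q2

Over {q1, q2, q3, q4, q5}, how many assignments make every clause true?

5

There are 2^5 = 32 truth assignments over (q1, q2, q3, q4, q5).
Split on q5. With q5 = True, the clauses containing q5 are satisfied and ¬q5 drops from the rest; 4 of the 2^4 = 16 assignments to the other variables satisfy what remains.
With q5 = False, by the same count on the reduced clause set, 1 assignment works.
(One model: q1=F, q2=F, q3=F, q4=F, q5=F.)
Total: 4 + 1 = 5.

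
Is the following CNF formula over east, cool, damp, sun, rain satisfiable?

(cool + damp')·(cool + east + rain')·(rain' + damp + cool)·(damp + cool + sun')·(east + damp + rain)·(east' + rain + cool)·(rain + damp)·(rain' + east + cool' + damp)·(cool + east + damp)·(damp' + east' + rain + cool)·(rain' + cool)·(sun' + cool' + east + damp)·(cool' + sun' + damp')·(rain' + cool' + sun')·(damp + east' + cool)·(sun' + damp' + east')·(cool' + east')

Satisfiable

Branch on cool: set cool = 1.
(east') alone gives east = 0.
Branch on damp: set damp = 1.
(sun') alone gives sun = 0.
All clauses hold; rain can take either value.
A satisfying assignment: east: 0; cool: 1; damp: 1; sun: 0; rain: 1.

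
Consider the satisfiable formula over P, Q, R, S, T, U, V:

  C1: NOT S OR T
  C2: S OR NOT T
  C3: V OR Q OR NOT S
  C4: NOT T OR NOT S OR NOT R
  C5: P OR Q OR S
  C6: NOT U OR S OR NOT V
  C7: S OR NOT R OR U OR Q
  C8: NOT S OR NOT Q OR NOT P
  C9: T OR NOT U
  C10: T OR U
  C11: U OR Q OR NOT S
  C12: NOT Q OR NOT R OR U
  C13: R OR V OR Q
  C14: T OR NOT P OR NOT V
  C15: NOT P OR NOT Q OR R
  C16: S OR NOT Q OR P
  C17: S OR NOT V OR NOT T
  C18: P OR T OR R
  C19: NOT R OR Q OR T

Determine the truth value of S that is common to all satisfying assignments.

True

Suppose S = false.
(NOT T) alone gives T = false.
(NOT U) alone gives U = false.
Now (U) is unsatisfied and unit — conflict.
So every satisfying assignment has S = True.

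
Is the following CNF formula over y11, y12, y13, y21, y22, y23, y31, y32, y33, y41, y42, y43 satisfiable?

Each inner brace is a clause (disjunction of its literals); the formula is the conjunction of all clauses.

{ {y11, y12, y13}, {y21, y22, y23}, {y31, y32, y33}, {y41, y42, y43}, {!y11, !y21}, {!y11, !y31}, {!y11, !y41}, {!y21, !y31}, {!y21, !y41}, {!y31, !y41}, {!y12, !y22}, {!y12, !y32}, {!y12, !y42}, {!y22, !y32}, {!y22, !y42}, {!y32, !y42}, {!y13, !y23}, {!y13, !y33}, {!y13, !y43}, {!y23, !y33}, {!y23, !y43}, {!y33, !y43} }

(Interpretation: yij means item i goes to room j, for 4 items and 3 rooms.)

Suppose y11 = false.
Suppose y12 = true.
From the singleton clause (!y22), y22 = false.
From the singleton clause (!y32), y32 = false.
From the singleton clause (!y42), y42 = false.
Suppose y21 = true.
From the singleton clause (!y31), y31 = false.
From the singleton clause (y33), y33 = true.
From the singleton clause (!y41), y41 = false.
From the singleton clause (y43), y43 = true.
Now (!y43) is unsatisfied and unit — conflict.
Backtrack on y21: now try y21 = false.
From the singleton clause (y23), y23 = true.
From the singleton clause (!y13), y13 = false.
From the singleton clause (!y33), y33 = false.
From the singleton clause (y31), y31 = true.
From the singleton clause (!y41), y41 = false.
From the singleton clause (y43), y43 = true.
Now (!y43) is unsatisfied and unit — conflict.
Either choice for y21 ends in contradiction.
Backtrack on y12: now try y12 = false.
From the singleton clause (y13), y13 = true.
From the singleton clause (!y23), y23 = false.
From the singleton clause (!y33), y33 = false.
From the singleton clause (!y43), y43 = false.
Suppose y21 = true.
From the singleton clause (!y31), y31 = false.
From the singleton clause (y32), y32 = true.
From the singleton clause (!y41), y41 = false.
From the singleton clause (y42), y42 = true.
Now (!y42) is unsatisfied and unit — conflict.
Backtrack on y21: now try y21 = false.
From the singleton clause (y22), y22 = true.
From the singleton clause (!y32), y32 = false.
From the singleton clause (y31), y31 = true.
From the singleton clause (!y41), y41 = false.
From the singleton clause (y42), y42 = true.
Now (!y42) is unsatisfied and unit — conflict.
Either choice for y21 ends in contradiction.
Either choice for y12 ends in contradiction.
Backtrack on y11: now try y11 = true.
From the singleton clause (!y21), y21 = false.
From the singleton clause (!y31), y31 = false.
From the singleton clause (!y41), y41 = false.
Suppose y22 = true.
From the singleton clause (!y12), y12 = false.
From the singleton clause (!y32), y32 = false.
From the singleton clause (y33), y33 = true.
From the singleton clause (!y42), y42 = false.
From the singleton clause (y43), y43 = true.
Now (!y43) is unsatisfied and unit — conflict.
Backtrack on y22: now try y22 = false.
From the singleton clause (y23), y23 = true.
From the singleton clause (!y13), y13 = false.
From the singleton clause (!y33), y33 = false.
From the singleton clause (y32), y32 = true.
From the singleton clause (!y12), y12 = false.
From the singleton clause (!y42), y42 = false.
From the singleton clause (y43), y43 = true.
Now (!y43) is unsatisfied and unit — conflict.
Either choice for y22 ends in contradiction.
Either choice for y11 ends in contradiction.
No assignment satisfies every clause.

No, unsatisfiable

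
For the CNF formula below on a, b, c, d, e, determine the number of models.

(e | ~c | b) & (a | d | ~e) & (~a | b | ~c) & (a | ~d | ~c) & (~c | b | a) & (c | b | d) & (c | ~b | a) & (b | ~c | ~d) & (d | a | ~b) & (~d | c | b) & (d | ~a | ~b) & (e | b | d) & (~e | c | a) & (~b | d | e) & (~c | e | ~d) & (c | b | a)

3

There are 2^5 = 32 truth assignments over (a, b, c, d, e).
Split on c. With c = 1, the clauses containing c are satisfied and ~c drops from the rest; 1 of the 2^4 = 16 assignments to the other variables satisfy what remains.
With c = 0, by the same count on the reduced clause set, 2 assignments work.
Total: 1 + 2 = 3.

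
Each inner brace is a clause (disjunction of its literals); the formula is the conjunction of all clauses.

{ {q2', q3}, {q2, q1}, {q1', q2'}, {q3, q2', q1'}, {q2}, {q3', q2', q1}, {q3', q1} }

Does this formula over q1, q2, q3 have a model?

No

Unit clause (q2) forces q2 = 1.
Unit clause (q3) forces q3 = 1.
Unit clause (q1') forces q1 = 0.
But (q1) is also a unit clause — contradiction.
No assignment satisfies every clause.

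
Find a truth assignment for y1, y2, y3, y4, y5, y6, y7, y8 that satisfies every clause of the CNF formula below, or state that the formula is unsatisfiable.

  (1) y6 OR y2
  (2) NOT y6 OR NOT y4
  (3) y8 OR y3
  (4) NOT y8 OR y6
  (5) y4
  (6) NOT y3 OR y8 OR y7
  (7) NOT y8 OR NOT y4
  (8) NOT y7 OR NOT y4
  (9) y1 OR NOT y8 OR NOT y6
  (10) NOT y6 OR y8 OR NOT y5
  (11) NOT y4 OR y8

(y4) alone gives y4 = true.
(NOT y6) alone gives y6 = false.
(y2) alone gives y2 = true.
(NOT y8) alone gives y8 = false.
That conflicts with the unit clause (y8).

UNSATISFIABLE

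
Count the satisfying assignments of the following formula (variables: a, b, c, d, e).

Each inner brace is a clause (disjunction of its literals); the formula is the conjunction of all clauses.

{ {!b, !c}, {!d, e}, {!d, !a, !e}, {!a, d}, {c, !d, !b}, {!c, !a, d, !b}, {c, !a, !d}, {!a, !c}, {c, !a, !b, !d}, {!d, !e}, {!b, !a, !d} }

6

There are 2^5 = 32 truth assignments over (a, b, c, d, e).
Split on b. With b = true, the clauses containing b are satisfied and !b drops from the rest; 2 of the 2^4 = 16 assignments to the other variables satisfy what remains.
With b = false, by the same count on the reduced clause set, 4 assignments work.
(One model: a=F, b=F, c=F, d=F, e=F.)
Total: 2 + 4 = 6.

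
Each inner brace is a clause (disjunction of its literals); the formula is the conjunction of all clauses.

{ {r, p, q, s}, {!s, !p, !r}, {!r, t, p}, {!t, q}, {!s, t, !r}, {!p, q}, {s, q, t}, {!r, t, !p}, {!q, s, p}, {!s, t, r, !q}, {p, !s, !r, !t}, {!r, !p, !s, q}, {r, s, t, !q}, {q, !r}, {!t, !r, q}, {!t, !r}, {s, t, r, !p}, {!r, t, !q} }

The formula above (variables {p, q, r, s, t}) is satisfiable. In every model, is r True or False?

False

Suppose r = true.
From the singleton clause (q), q = true.
From the singleton clause (!t), t = false.
That conflicts with the unit clause (t).
So every satisfying assignment has r = False.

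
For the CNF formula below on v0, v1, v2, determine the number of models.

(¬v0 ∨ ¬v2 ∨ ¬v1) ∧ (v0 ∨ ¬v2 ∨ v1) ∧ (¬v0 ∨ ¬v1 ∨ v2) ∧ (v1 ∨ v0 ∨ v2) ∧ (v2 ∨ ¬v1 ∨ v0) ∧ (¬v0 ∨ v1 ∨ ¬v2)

There are 2^3 = 8 truth assignments over (v0, v1, v2).
Check each against the 6 clauses (columns in the order v0, v1, v2):
  F F F  ✗ fails (v1 ∨ v0 ∨ v2)
  F F T  ✗ fails (v0 ∨ ¬v2 ∨ v1)
  F T F  ✗ fails (v2 ∨ ¬v1 ∨ v0)
  F T T  ✓ satisfies all
  T F F  ✓ satisfies all
  T F T  ✗ fails (¬v0 ∨ v1 ∨ ¬v2)
  T T F  ✗ fails (¬v0 ∨ ¬v1 ∨ v2)
  T T T  ✗ fails (¬v0 ∨ ¬v2 ∨ ¬v1)
2 of the 8 rows are models.

2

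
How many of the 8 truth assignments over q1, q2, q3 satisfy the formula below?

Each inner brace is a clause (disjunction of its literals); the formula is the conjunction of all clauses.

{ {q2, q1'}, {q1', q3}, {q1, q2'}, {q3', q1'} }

2

There are 2^3 = 8 truth assignments over (q1, q2, q3).
Check each against the 4 clauses (columns in the order q1, q2, q3):
  F F F  ✓ satisfies all
  F F T  ✓ satisfies all
  F T F  ✗ fails (q1 + q2')
  F T T  ✗ fails (q1 + q2')
  T F F  ✗ fails (q2 + q1')
  T F T  ✗ fails (q2 + q1')
  T T F  ✗ fails (q1' + q3)
  T T T  ✗ fails (q3' + q1')
2 of the 8 rows are models.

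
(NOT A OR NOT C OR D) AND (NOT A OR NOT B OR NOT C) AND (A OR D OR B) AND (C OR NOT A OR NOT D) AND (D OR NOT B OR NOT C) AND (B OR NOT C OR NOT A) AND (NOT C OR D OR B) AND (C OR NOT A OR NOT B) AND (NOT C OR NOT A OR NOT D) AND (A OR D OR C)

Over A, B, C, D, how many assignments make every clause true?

There are 2^4 = 16 truth assignments over (A, B, C, D).
Split on D. With D = true, the clauses containing D are satisfied and NOT D drops from the rest; 4 of the 2^3 = 8 assignments to the other variables satisfy what remains.
With D = false, by the same count on the reduced clause set, 1 assignment works.
Total: 4 + 1 = 5.

5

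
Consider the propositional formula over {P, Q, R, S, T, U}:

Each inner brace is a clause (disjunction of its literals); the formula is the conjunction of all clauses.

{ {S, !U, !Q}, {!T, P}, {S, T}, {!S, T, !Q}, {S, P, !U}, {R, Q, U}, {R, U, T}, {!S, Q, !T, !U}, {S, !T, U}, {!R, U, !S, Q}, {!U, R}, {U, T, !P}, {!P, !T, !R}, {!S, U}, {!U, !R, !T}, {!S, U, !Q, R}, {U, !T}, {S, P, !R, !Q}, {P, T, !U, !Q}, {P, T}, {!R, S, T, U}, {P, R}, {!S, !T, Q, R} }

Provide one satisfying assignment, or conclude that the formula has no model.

Try T = false.
From the singleton clause (S), S = true.
From the singleton clause (!Q), Q = false.
From the singleton clause (U), U = true.
From the singleton clause (R), R = true.
From the singleton clause (P), P = true.
This assignment satisfies each clause.

P: true, Q: false, R: true, S: true, T: false, U: true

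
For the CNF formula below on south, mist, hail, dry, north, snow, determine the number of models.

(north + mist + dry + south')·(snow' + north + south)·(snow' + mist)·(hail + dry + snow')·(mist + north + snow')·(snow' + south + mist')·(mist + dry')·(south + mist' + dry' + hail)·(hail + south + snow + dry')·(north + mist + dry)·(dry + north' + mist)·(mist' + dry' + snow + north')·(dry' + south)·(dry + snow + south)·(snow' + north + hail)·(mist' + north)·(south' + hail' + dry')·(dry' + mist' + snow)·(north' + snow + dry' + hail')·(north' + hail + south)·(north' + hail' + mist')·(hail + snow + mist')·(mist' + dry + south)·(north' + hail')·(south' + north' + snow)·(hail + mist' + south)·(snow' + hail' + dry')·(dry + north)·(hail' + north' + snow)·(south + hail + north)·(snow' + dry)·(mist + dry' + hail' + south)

1

There are 2^6 = 64 truth assignments over (south, mist, hail, dry, north, snow).
Split on mist. With mist = 1, the clauses containing mist are satisfied and mist' drops from the rest; 1 of the 2^5 = 32 assignments to the other variables satisfy what remains.
With mist = 0, by the same count on the reduced clause set, 0 assignments work.
Total: 1 + 0 = 1.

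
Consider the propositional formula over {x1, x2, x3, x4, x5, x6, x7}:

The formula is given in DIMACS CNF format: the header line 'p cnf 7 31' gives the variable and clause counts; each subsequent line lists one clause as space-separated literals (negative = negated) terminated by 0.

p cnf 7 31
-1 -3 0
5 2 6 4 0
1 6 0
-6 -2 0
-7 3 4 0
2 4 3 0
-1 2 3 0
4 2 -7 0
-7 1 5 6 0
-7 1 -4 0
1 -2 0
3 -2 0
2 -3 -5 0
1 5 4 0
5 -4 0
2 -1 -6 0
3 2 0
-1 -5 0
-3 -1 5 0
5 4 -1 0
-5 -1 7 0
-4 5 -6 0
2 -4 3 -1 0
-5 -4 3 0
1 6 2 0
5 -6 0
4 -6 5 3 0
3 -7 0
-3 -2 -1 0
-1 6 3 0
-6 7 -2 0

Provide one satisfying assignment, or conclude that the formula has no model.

Try x1 = False.
(x6) alone gives x6 = True.
(¬x2) alone gives x2 = False.
(x3) alone gives x3 = True.
(¬x5) alone gives x5 = False.
Now (x5) is unsatisfied and unit — conflict.
So x1 must be the other value — set x1 = True.
(¬x3) alone gives x3 = False.
(x2) alone gives x2 = True.
Now (¬x2) is unsatisfied and unit — conflict.
Neither x1 = True nor x1 = False works.

UNSATISFIABLE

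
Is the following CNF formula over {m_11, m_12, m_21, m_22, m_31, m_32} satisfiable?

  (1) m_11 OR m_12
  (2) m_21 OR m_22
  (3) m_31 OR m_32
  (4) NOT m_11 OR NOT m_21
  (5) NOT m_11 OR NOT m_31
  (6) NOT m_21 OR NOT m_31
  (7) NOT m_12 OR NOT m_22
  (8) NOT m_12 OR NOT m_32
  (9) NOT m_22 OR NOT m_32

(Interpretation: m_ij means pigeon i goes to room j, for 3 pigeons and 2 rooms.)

Unsatisfiable

Suppose m_11 = true.
(NOT m_21) alone gives m_21 = false.
(m_22) alone gives m_22 = true.
(NOT m_31) alone gives m_31 = false.
(m_32) alone gives m_32 = true.
That conflicts with the unit clause (NOT m_32).
Backtrack on m_11: now try m_11 = false.
(m_12) alone gives m_12 = true.
(NOT m_22) alone gives m_22 = false.
(m_21) alone gives m_21 = true.
(NOT m_31) alone gives m_31 = false.
(m_32) alone gives m_32 = true.
That conflicts with the unit clause (NOT m_32).
Neither m_11 = true nor m_11 = false works.
No assignment satisfies every clause.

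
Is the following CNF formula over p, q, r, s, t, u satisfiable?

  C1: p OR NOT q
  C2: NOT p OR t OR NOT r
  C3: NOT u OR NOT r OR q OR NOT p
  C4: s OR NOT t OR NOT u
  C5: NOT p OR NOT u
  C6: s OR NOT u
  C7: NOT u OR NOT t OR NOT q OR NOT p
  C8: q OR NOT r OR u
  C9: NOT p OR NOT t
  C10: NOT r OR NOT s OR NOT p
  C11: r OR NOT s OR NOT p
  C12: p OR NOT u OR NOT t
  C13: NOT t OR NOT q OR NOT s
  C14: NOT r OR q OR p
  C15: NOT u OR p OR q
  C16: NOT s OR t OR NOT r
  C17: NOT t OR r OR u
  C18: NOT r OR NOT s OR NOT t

Try p = false.
Unit clause (NOT q) forces q = false.
Unit clause (NOT r) forces r = false.
Unit clause (NOT u) forces u = false.
Unit clause (NOT t) forces t = false.
All clauses hold; s can take either value.
A satisfying assignment: p ↦ false, q ↦ false, r ↦ false, s ↦ false, t ↦ false, u ↦ false.

Satisfiable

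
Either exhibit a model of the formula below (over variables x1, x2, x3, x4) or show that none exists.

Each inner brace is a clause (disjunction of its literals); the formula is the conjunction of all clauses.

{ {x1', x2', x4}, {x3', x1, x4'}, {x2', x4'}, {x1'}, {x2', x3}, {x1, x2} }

Unit clause (x1') forces x1 = 0.
Unit clause (x2) forces x2 = 1.
Unit clause (x4') forces x4 = 0.
Unit clause (x3) forces x3 = 1.
Every clause now holds.

x1: 0; x2: 1; x3: 1; x4: 0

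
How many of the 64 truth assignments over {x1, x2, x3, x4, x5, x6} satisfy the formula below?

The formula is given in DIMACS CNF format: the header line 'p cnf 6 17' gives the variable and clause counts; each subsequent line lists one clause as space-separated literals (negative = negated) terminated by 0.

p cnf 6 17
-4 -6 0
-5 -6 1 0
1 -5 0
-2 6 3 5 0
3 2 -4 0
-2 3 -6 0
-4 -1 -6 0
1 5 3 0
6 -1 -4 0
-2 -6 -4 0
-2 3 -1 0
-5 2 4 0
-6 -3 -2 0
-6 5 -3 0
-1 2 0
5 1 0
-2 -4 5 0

There are 2^6 = 64 truth assignments over (x1, x2, x3, x4, x5, x6).
Split on x1. With x1 = True, the clauses containing x1 are satisfied and ¬x1 drops from the rest; 2 of the 2^5 = 32 assignments to the other variables satisfy what remains.
With x1 = False, by the same count on the reduced clause set, 0 assignments work.
Total: 2 + 0 = 2.

2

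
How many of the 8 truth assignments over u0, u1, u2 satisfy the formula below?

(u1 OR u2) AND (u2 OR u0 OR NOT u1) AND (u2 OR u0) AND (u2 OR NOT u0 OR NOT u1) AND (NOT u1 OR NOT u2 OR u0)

3

There are 2^3 = 8 truth assignments over (u0, u1, u2).
Split on u1. With u1 = true, the clauses containing u1 are satisfied and NOT u1 drops from the rest; 1 of the 2^2 = 4 assignments to the other variables satisfy what remains.
With u1 = false, by the same count on the reduced clause set, 2 assignments work.
Total: 1 + 2 = 3.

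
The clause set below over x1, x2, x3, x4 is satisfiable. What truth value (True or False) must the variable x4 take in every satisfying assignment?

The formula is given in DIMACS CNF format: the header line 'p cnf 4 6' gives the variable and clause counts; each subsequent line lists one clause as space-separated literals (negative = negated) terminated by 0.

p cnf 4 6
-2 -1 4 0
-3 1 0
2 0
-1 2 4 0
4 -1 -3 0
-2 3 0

Suppose x4 = False.
(x2) alone gives x2 = True.
(¬x1) alone gives x1 = False.
(¬x3) alone gives x3 = False.
That conflicts with the unit clause (x3).
So every satisfying assignment has x4 = True.

True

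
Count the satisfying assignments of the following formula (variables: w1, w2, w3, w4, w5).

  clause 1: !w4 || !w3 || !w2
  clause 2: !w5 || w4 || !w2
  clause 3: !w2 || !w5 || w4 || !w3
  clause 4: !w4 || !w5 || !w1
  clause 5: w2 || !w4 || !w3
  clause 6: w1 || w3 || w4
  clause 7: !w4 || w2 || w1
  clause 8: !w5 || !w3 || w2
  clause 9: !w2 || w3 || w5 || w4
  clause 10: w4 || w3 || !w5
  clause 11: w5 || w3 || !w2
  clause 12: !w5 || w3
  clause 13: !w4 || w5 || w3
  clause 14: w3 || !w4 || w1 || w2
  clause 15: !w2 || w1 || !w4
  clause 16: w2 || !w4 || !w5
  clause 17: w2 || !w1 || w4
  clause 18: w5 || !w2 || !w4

There are 2^5 = 32 truth assignments over (w1, w2, w3, w4, w5).
Split on w4. With w4 = true, the clauses containing w4 are satisfied and !w4 drops from the rest; 0 of the 2^4 = 16 assignments to the other variables satisfy what remains.
With w4 = false, by the same count on the reduced clause set, 3 assignments work.
Total: 0 + 3 = 3.

3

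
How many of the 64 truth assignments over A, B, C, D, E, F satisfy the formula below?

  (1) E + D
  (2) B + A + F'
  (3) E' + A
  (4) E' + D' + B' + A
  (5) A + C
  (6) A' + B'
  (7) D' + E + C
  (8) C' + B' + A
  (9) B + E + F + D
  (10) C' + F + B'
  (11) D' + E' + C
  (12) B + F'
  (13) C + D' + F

5

There are 2^6 = 64 truth assignments over (A, B, C, D, E, F).
Split on B. With B = 1, the clauses containing B are satisfied and B' drops from the rest; 0 of the 2^5 = 32 assignments to the other variables satisfy what remains.
With B = 0, by the same count on the reduced clause set, 5 assignments work.
(One model: A=F, B=F, C=T, D=T, E=F, F=F.)
Total: 0 + 5 = 5.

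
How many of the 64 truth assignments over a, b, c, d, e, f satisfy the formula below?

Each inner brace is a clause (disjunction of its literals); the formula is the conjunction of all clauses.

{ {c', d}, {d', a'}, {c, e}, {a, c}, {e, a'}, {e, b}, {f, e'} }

6

There are 2^6 = 64 truth assignments over (a, b, c, d, e, f).
Split on a. With a = 1, the clauses containing a are satisfied and a' drops from the rest; 2 of the 2^5 = 32 assignments to the other variables satisfy what remains.
With a = 0, by the same count on the reduced clause set, 4 assignments work.
Total: 2 + 4 = 6.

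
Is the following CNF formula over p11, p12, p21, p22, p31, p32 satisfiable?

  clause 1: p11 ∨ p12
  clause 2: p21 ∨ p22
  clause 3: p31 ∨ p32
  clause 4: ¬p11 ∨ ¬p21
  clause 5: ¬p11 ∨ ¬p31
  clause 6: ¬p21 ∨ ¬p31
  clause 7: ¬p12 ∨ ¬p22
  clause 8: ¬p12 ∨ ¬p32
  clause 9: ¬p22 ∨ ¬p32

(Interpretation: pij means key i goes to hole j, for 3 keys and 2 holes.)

Branch on p11: set p11 = True.
Unit clause (¬p21) forces p21 = False.
Unit clause (p22) forces p22 = True.
Unit clause (¬p31) forces p31 = False.
Unit clause (p32) forces p32 = True.
That conflicts with the unit clause (¬p32).
Undo p11 and try p11 = False.
Unit clause (p12) forces p12 = True.
Unit clause (¬p22) forces p22 = False.
Unit clause (p21) forces p21 = True.
Unit clause (¬p31) forces p31 = False.
Unit clause (p32) forces p32 = True.
That conflicts with the unit clause (¬p32).
Both values of p11 lead to a conflict.
No assignment satisfies every clause.

No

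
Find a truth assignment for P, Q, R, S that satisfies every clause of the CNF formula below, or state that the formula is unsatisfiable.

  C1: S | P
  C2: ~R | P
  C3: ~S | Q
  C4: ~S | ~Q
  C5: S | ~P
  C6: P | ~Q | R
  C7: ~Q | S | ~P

UNSATISFIABLE

Suppose S = 1.
From the singleton clause (Q), Q = 1.
That conflicts with the unit clause (~Q).
Undo S and try S = 0.
From the singleton clause (P), P = 1.
That conflicts with the unit clause (~P).
Either choice for S ends in contradiction.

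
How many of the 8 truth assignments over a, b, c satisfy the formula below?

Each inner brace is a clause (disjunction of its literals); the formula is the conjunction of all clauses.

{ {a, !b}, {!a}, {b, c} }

1

There are 2^3 = 8 truth assignments over (a, b, c).
Check each against the 3 clauses (columns in the order a, b, c):
  F F F  ✗ fails (b || c)
  F F T  ✓ satisfies all
  F T F  ✗ fails (a || !b)
  F T T  ✗ fails (a || !b)
  T F F  ✗ fails (!a)
  T F T  ✗ fails (!a)
  T T F  ✗ fails (!a)
  T T T  ✗ fails (!a)
1 of the 8 rows is a model.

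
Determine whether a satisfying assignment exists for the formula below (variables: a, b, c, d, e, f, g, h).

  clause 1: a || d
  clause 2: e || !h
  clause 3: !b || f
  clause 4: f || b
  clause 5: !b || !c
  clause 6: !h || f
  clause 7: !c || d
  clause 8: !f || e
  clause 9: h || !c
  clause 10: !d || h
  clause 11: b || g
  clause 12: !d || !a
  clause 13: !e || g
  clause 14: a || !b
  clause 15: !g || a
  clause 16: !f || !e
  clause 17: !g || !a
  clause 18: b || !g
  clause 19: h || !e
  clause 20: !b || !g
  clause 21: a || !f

No

Try a = true.
From the singleton clause (!d), d = false.
From the singleton clause (!c), c = false.
From the singleton clause (!g), g = false.
From the singleton clause (b), b = true.
From the singleton clause (f), f = true.
From the singleton clause (e), e = true.
That conflicts with the unit clause (!e).
Backtrack on a: now try a = false.
From the singleton clause (d), d = true.
From the singleton clause (h), h = true.
From the singleton clause (e), e = true.
From the singleton clause (f), f = true.
That conflicts with the unit clause (!f).
Both values of a lead to a conflict.
No assignment satisfies every clause.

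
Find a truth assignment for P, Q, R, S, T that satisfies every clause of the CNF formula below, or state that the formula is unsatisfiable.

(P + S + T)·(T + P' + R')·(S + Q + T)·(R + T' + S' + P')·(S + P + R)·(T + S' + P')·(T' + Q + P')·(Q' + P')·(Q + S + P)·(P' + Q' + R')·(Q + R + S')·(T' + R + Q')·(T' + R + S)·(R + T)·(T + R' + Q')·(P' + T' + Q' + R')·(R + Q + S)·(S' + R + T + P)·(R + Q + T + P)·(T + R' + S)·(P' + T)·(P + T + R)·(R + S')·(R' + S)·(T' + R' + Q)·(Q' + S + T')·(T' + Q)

P=0; Q=1; R=1; S=1; T=1

Branch on Q: set Q = 1.
Unit clause (P') forces P = 0.
Branch on S: set S = 1.
Unit clause (R) forces R = 1.
Unit clause (T) forces T = 1.
All clauses are satisfied.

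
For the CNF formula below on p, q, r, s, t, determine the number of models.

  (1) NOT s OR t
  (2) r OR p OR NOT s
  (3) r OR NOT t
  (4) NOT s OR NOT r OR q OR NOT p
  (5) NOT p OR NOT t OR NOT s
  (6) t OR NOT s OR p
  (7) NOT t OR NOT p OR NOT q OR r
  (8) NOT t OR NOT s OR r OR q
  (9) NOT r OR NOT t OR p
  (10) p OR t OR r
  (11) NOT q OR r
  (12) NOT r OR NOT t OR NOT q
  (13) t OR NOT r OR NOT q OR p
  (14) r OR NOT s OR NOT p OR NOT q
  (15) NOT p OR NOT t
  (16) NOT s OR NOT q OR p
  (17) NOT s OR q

4

There are 2^5 = 32 truth assignments over (p, q, r, s, t).
Split on s. With s = true, the clauses containing s are satisfied and NOT s drops from the rest; 0 of the 2^4 = 16 assignments to the other variables satisfy what remains.
With s = false, by the same count on the reduced clause set, 4 assignments work.
Total: 0 + 4 = 4.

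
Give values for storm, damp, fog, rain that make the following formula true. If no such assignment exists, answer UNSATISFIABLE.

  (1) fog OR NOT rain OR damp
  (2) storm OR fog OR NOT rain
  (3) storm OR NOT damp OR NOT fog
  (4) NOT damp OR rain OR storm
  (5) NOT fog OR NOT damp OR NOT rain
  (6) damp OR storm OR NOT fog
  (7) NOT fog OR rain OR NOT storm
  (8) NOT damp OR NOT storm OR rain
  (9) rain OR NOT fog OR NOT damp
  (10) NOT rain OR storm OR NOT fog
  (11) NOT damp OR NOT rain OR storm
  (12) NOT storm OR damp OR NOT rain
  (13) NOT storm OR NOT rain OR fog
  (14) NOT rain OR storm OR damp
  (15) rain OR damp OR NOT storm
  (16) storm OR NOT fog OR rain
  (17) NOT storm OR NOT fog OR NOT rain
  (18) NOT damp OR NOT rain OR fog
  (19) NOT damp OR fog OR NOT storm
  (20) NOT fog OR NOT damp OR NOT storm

Suppose fog = false.
Suppose rain = false.
Suppose damp = false.
The clause (NOT storm) is unit, so storm = false.
This assignment satisfies each clause.

storm: false, damp: false, fog: false, rain: false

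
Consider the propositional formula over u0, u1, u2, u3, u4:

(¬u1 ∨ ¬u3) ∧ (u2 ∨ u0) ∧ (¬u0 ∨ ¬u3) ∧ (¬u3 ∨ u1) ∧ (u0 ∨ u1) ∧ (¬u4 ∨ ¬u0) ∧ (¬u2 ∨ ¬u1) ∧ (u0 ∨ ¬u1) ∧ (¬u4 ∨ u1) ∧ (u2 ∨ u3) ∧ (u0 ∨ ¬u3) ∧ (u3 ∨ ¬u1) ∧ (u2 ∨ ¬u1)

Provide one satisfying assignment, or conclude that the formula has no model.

u0: True, u1: False, u2: True, u3: False, u4: False

Suppose u1 = False.
The clause (¬u3) is unit, so u3 = False.
The clause (u0) is unit, so u0 = True.
The clause (¬u4) is unit, so u4 = False.
The clause (u2) is unit, so u2 = True.
Every clause now holds.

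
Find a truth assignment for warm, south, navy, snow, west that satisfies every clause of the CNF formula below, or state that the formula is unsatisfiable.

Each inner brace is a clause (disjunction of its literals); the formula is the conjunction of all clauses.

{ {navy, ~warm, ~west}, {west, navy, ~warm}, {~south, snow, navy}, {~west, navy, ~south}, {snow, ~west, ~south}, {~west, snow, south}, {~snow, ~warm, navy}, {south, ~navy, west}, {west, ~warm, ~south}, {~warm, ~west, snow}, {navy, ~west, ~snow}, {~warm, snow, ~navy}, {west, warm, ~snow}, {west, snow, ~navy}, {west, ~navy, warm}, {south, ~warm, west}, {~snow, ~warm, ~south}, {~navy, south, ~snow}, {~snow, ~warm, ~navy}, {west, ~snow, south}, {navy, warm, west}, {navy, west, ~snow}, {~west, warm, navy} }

warm: 0, south: 1, navy: 1, snow: 1, west: 1

Suppose navy = 1.
Suppose south = 1.
Suppose snow = 1.
(~warm) alone gives warm = 0.
(west) alone gives west = 1.
All clauses are satisfied.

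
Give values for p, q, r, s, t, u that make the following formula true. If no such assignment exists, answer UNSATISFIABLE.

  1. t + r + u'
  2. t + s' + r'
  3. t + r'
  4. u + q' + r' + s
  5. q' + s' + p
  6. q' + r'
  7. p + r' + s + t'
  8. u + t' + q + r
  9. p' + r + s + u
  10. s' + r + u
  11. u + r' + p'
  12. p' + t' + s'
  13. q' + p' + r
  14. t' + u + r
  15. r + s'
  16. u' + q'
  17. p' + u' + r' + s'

Case t = 0:
(r') alone gives r = 0.
(u') alone gives u = 0.
(s') alone gives s = 0.
(p') alone gives p = 0.
No clause remains; q is free.

p: 0; q: 1; r: 0; s: 0; t: 0; u: 0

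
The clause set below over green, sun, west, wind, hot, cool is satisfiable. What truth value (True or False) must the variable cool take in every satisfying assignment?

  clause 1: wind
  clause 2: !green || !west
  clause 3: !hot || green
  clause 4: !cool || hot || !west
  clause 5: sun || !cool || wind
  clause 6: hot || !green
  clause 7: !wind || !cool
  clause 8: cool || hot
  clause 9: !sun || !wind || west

False

Suppose cool = true.
(wind) alone gives wind = true.
Now (!wind) is unsatisfied and unit — conflict.
So every satisfying assignment has cool = False.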